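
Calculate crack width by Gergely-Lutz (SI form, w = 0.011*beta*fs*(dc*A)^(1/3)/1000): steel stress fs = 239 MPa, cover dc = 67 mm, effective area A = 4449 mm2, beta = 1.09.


w = 0.011 * beta * fs * (dc * A)^(1/3) / 1000
= 0.011 * 1.09 * 239 * (67 * 4449)^(1/3) / 1000
= 0.191 mm

0.191


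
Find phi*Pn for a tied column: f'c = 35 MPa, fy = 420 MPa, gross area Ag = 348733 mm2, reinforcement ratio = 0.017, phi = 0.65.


Ast = rho * Ag = 0.017 * 348733 = 5928.461 mm2
phi*Pn = 0.65 * 0.80 * (0.85 * 35 * (348733 - 5928.461) + 420 * 5928.461) / 1000
= 6597.96 kN

6597.96


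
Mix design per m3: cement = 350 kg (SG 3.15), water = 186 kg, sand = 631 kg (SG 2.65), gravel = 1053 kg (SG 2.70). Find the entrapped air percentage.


Vol cement = 350 / (3.15 * 1000) = 0.111111 m3
Vol water = 186 / 1000 = 0.186 m3
Vol sand = 631 / (2.65 * 1000) = 0.238113 m3
Vol gravel = 1053 / (2.70 * 1000) = 0.39 m3
Total solid + water volume = 0.925224 m3
Air = (1 - 0.925224) * 100 = 7.48%

7.48


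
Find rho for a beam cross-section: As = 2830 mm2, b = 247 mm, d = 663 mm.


rho = As / (b * d)
= 2830 / (247 * 663)
= 0.0173

0.0173


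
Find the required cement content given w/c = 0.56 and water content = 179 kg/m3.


Cement = water / (w/c)
= 179 / 0.56
= 319.6 kg/m3

319.6


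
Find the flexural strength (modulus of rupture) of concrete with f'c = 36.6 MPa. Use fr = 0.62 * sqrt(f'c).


fr = 0.62 * sqrt(36.6)
= 3.751 MPa

3.751


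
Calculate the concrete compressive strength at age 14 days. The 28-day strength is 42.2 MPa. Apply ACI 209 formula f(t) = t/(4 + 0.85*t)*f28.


f(14) = 14 / (4 + 0.85 * 14) * 42.2
= 14 / 15.9 * 42.2
= 37.16 MPa

37.16


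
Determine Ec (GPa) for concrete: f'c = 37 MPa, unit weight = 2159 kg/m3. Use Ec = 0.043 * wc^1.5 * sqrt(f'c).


Ec = 0.043 * 2159^1.5 * sqrt(37) / 1000
= 26.24 GPa

26.24


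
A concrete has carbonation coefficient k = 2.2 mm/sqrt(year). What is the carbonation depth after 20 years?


depth = k * sqrt(t)
= 2.2 * sqrt(20)
= 9.84 mm

9.84


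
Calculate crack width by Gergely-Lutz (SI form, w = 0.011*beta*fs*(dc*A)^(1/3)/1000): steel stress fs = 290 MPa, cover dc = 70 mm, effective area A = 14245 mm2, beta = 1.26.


w = 0.011 * beta * fs * (dc * A)^(1/3) / 1000
= 0.011 * 1.26 * 290 * (70 * 14245)^(1/3) / 1000
= 0.402 mm

0.402


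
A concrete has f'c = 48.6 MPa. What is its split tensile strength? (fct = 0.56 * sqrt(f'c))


fct = 0.56 * sqrt(48.6)
= 0.56 * 6.971
= 3.904 MPa

3.904


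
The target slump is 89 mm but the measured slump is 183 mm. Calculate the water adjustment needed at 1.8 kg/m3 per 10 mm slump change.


Difference = 89 - 183 = -94 mm
Water adjustment = -94 * 1.8 / 10 = -16.9 kg/m3

-16.9


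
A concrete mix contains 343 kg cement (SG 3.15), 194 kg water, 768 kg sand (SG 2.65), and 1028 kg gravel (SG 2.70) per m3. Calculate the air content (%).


Vol cement = 343 / (3.15 * 1000) = 0.108889 m3
Vol water = 194 / 1000 = 0.194 m3
Vol sand = 768 / (2.65 * 1000) = 0.289811 m3
Vol gravel = 1028 / (2.70 * 1000) = 0.380741 m3
Total solid + water volume = 0.973441 m3
Air = (1 - 0.973441) * 100 = 2.66%

2.66


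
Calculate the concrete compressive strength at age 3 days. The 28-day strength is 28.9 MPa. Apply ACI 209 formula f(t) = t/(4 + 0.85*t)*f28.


f(3) = 3 / (4 + 0.85 * 3) * 28.9
= 3 / 6.55 * 28.9
= 13.24 MPa

13.24


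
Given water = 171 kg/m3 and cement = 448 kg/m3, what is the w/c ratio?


w/c = water / cement
w/c = 171 / 448 = 0.382

0.382


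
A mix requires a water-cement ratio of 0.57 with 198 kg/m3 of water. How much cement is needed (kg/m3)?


Cement = water / (w/c)
= 198 / 0.57
= 347.4 kg/m3

347.4


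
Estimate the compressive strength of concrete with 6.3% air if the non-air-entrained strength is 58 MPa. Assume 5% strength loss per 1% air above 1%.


Strength loss = (6.3 - 1) * 5 = 26.5%
f'c = 58 * (1 - 26.5/100)
= 42.63 MPa

42.63


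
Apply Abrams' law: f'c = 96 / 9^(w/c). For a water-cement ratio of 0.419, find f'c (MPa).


f'c = 96 / 9^0.419
= 96 / 2.511
= 38.23 MPa

38.23


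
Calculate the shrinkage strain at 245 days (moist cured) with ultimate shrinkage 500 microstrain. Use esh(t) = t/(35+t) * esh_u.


esh(245) = 245 / (35 + 245) * 500
= 245 / 280 * 500
= 437.5 microstrain

437.5


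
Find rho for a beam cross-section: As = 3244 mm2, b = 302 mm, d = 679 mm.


rho = As / (b * d)
= 3244 / (302 * 679)
= 0.0158

0.0158


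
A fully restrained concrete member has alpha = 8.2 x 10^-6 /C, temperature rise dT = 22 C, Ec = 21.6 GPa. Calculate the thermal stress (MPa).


sigma = alpha * dT * Ec
= 8.2e-6 * 22 * 21.6 * 1000
= 3.897 MPa

3.897


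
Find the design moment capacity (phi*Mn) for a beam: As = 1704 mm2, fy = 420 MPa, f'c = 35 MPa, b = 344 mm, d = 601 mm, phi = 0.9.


a = As * fy / (0.85 * f'c * b)
= 1704 * 420 / (0.85 * 35 * 344)
= 69.9316 mm
Mn = As * fy * (d - a/2) / 10^6
= 405.0994 kN-m
phi*Mn = 0.9 * 405.0994 = 364.59 kN-m

364.59


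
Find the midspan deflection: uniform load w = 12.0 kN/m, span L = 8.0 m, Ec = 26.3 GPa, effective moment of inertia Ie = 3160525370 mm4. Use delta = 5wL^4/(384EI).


Convert: L = 8.0 m = 8000 mm, Ec = 26.3 GPa = 26300 MPa
delta = 5 * 12.0 * 8000^4 / (384 * 26300 * 3160525370)
= 7.7 mm

7.7


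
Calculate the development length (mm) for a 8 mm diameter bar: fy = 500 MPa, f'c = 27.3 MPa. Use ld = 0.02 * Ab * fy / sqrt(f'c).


Ab = pi * 8^2 / 4 = 50.265 mm2
ld = 0.02 * 50.265 * 500 / sqrt(27.3)
= 96.2 mm

96.2


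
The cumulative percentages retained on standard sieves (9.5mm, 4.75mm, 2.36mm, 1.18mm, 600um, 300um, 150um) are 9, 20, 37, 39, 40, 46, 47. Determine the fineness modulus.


FM = sum(cumulative % retained) / 100
= 238 / 100
= 2.38

2.38


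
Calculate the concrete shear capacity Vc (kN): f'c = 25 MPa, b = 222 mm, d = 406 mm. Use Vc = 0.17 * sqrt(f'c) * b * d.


Vc = 0.17 * sqrt(25) * 222 * 406 / 1000
= 76.61 kN

76.61


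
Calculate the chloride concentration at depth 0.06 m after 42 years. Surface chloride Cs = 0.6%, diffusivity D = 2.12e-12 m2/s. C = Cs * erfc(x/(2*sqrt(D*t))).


t_seconds = 42 * 365.25 * 24 * 3600 = 1325419200.0 s
arg = 0.06 / (2 * sqrt(2.12e-12 * 1325419200.0))
= 0.5659
erfc(0.5659) = 0.4235
C = 0.6 * 0.4235 = 0.2541%

0.2541


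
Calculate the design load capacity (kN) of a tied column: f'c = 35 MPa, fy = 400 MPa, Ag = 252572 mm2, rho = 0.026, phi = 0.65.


Ast = rho * Ag = 0.026 * 252572 = 6566.872 mm2
phi*Pn = 0.65 * 0.80 * (0.85 * 35 * (252572 - 6566.872) + 400 * 6566.872) / 1000
= 5171.61 kN

5171.61


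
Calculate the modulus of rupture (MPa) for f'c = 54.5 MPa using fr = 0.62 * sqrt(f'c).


fr = 0.62 * sqrt(54.5)
= 4.577 MPa

4.577


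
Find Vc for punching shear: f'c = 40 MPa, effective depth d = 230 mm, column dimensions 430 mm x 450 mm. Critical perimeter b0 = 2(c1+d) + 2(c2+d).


b0 = 2*(430 + 230) + 2*(450 + 230) = 2680 mm
Vc = 0.33 * sqrt(40) * 2680 * 230 / 1000
= 1286.49 kN

1286.49


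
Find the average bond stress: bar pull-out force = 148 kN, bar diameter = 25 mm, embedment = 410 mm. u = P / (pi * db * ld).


u = P / (pi * db * ld)
= 148 * 1000 / (pi * 25 * 410)
= 4.596 MPa

4.596


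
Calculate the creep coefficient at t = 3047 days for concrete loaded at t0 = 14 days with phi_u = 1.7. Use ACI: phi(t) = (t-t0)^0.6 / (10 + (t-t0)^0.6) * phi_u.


dt = 3047 - 14 = 3033
phi = 3033^0.6 / (10 + 3033^0.6) * 1.7
= 1.572

1.572


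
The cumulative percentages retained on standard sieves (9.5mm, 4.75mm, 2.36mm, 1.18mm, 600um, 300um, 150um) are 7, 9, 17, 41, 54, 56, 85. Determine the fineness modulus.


FM = sum(cumulative % retained) / 100
= 269 / 100
= 2.69

2.69


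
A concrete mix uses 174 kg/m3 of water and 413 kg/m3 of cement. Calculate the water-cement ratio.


w/c = water / cement
w/c = 174 / 413 = 0.421

0.421


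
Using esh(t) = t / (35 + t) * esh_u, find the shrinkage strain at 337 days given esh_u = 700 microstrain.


esh(337) = 337 / (35 + 337) * 700
= 337 / 372 * 700
= 634.1 microstrain

634.1


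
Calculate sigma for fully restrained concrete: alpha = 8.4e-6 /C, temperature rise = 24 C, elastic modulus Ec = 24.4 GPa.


sigma = alpha * dT * Ec
= 8.4e-6 * 24 * 24.4 * 1000
= 4.919 MPa

4.919


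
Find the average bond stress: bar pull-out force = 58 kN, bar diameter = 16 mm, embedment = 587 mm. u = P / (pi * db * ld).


u = P / (pi * db * ld)
= 58 * 1000 / (pi * 16 * 587)
= 1.966 MPa

1.966


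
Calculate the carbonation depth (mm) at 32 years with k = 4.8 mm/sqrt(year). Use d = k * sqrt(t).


depth = k * sqrt(t)
= 4.8 * sqrt(32)
= 27.15 mm

27.15


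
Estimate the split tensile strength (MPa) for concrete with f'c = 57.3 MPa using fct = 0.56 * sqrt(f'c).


fct = 0.56 * sqrt(57.3)
= 0.56 * 7.57
= 4.239 MPa

4.239


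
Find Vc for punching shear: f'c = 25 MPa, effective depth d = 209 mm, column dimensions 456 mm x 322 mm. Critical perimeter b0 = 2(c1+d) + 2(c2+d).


b0 = 2*(456 + 209) + 2*(322 + 209) = 2392 mm
Vc = 0.33 * sqrt(25) * 2392 * 209 / 1000
= 824.88 kN

824.88


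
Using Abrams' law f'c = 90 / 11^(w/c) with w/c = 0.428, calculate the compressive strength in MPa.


f'c = 90 / 11^0.428
= 90 / 2.791
= 32.25 MPa

32.25


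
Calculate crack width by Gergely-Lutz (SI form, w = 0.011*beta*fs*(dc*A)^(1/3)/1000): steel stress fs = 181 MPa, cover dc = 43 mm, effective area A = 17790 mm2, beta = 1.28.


w = 0.011 * beta * fs * (dc * A)^(1/3) / 1000
= 0.011 * 1.28 * 181 * (43 * 17790)^(1/3) / 1000
= 0.233 mm

0.233


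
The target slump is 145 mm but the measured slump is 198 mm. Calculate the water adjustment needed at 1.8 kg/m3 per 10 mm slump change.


Difference = 145 - 198 = -53 mm
Water adjustment = -53 * 1.8 / 10 = -9.5 kg/m3

-9.5


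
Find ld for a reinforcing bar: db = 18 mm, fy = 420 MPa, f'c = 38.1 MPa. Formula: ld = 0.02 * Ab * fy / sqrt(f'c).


Ab = pi * 18^2 / 4 = 254.469 mm2
ld = 0.02 * 254.469 * 420 / sqrt(38.1)
= 346.3 mm

346.3


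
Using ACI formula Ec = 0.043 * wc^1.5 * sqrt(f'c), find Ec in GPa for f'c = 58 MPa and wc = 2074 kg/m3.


Ec = 0.043 * 2074^1.5 * sqrt(58) / 1000
= 30.93 GPa

30.93


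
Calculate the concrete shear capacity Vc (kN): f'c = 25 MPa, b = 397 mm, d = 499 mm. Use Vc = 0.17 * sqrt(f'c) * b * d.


Vc = 0.17 * sqrt(25) * 397 * 499 / 1000
= 168.39 kN

168.39


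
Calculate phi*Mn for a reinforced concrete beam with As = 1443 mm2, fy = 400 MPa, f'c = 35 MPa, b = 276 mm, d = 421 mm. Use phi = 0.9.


a = As * fy / (0.85 * f'c * b)
= 1443 * 400 / (0.85 * 35 * 276)
= 70.2959 mm
Mn = As * fy * (d - a/2) / 10^6
= 222.7138 kN-m
phi*Mn = 0.9 * 222.7138 = 200.44 kN-m

200.44


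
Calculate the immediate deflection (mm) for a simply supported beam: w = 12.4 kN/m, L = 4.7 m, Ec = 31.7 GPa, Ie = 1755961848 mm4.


Convert: L = 4.7 m = 4700 mm, Ec = 31.7 GPa = 31700 MPa
delta = 5 * 12.4 * 4700^4 / (384 * 31700 * 1755961848)
= 1.42 mm

1.42


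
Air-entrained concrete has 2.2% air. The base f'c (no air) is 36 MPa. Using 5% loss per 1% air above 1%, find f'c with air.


Strength loss = (2.2 - 1) * 5 = 6.0%
f'c = 36 * (1 - 6.0/100)
= 33.84 MPa

33.84


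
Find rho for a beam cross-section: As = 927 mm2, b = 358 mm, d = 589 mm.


rho = As / (b * d)
= 927 / (358 * 589)
= 0.0044

0.0044


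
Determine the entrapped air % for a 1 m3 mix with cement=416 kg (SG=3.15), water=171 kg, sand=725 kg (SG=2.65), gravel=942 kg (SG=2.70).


Vol cement = 416 / (3.15 * 1000) = 0.132063 m3
Vol water = 171 / 1000 = 0.171 m3
Vol sand = 725 / (2.65 * 1000) = 0.273585 m3
Vol gravel = 942 / (2.70 * 1000) = 0.348889 m3
Total solid + water volume = 0.925537 m3
Air = (1 - 0.925537) * 100 = 7.45%

7.45


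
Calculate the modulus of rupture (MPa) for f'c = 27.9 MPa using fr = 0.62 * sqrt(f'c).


fr = 0.62 * sqrt(27.9)
= 3.275 MPa

3.275


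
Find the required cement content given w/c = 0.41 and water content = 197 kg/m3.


Cement = water / (w/c)
= 197 / 0.41
= 480.5 kg/m3

480.5


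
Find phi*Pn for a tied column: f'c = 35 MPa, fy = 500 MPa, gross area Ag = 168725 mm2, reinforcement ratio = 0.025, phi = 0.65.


Ast = rho * Ag = 0.025 * 168725 = 4218.125 mm2
phi*Pn = 0.65 * 0.80 * (0.85 * 35 * (168725 - 4218.125) + 500 * 4218.125) / 1000
= 3641.63 kN

3641.63


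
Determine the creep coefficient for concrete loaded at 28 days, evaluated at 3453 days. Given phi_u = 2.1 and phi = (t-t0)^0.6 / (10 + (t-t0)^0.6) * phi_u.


dt = 3453 - 28 = 3425
phi = 3425^0.6 / (10 + 3425^0.6) * 2.1
= 1.952

1.952


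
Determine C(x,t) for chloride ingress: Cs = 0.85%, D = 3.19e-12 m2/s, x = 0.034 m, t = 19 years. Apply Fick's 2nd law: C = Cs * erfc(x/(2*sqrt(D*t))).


t_seconds = 19 * 365.25 * 24 * 3600 = 599594400.0 s
arg = 0.034 / (2 * sqrt(3.19e-12 * 599594400.0))
= 0.3887
erfc(0.3887) = 0.5825
C = 0.85 * 0.5825 = 0.4951%

0.4951


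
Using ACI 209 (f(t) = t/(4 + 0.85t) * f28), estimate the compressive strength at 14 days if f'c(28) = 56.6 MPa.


f(14) = 14 / (4 + 0.85 * 14) * 56.6
= 14 / 15.9 * 56.6
= 49.84 MPa

49.84


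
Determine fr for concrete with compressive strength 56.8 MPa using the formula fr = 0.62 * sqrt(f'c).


fr = 0.62 * sqrt(56.8)
= 4.673 MPa

4.673


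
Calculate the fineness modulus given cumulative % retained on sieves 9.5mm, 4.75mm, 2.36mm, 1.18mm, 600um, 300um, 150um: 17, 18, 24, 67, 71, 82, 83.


FM = sum(cumulative % retained) / 100
= 362 / 100
= 3.62

3.62


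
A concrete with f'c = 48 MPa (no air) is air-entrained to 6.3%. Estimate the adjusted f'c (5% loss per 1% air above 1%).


Strength loss = (6.3 - 1) * 5 = 26.5%
f'c = 48 * (1 - 26.5/100)
= 35.28 MPa

35.28


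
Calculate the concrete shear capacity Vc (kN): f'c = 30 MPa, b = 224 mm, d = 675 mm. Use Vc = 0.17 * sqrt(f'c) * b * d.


Vc = 0.17 * sqrt(30) * 224 * 675 / 1000
= 140.79 kN

140.79


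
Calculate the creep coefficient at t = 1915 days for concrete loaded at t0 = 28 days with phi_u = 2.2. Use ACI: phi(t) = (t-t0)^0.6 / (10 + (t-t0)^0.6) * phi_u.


dt = 1915 - 28 = 1887
phi = 1887^0.6 / (10 + 1887^0.6) * 2.2
= 1.985

1.985


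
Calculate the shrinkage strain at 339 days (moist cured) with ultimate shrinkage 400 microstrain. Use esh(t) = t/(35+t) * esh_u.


esh(339) = 339 / (35 + 339) * 400
= 339 / 374 * 400
= 362.6 microstrain

362.6


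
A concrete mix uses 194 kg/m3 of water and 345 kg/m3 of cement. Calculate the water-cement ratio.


w/c = water / cement
w/c = 194 / 345 = 0.562

0.562


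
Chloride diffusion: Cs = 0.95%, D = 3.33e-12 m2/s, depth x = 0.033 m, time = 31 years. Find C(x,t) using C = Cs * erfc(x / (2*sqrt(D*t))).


t_seconds = 31 * 365.25 * 24 * 3600 = 978285600.0 s
arg = 0.033 / (2 * sqrt(3.33e-12 * 978285600.0))
= 0.2891
erfc(0.2891) = 0.6827
C = 0.95 * 0.6827 = 0.6485%

0.6485


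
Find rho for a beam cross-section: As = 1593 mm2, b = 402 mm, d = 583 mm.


rho = As / (b * d)
= 1593 / (402 * 583)
= 0.0068

0.0068


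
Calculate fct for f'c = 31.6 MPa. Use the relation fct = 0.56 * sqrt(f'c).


fct = 0.56 * sqrt(31.6)
= 0.56 * 5.621
= 3.148 MPa

3.148


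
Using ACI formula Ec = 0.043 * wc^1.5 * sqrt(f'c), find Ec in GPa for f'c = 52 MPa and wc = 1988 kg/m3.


Ec = 0.043 * 1988^1.5 * sqrt(52) / 1000
= 27.48 GPa

27.48


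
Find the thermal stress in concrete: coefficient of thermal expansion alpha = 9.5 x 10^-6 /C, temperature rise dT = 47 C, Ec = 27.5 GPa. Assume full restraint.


sigma = alpha * dT * Ec
= 9.5e-6 * 47 * 27.5 * 1000
= 12.279 MPa

12.279


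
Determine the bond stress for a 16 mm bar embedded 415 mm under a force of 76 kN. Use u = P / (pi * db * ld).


u = P / (pi * db * ld)
= 76 * 1000 / (pi * 16 * 415)
= 3.643 MPa

3.643


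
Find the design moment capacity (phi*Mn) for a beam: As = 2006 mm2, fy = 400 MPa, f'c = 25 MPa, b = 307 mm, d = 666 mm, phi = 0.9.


a = As * fy / (0.85 * f'c * b)
= 2006 * 400 / (0.85 * 25 * 307)
= 122.9967 mm
Mn = As * fy * (d - a/2) / 10^6
= 485.0521 kN-m
phi*Mn = 0.9 * 485.0521 = 436.55 kN-m

436.55


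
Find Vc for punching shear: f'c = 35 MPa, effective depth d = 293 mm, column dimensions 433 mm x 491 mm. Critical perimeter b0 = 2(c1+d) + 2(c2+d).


b0 = 2*(433 + 293) + 2*(491 + 293) = 3020 mm
Vc = 0.33 * sqrt(35) * 3020 * 293 / 1000
= 1727.52 kN

1727.52


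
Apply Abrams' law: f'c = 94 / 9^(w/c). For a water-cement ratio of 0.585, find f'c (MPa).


f'c = 94 / 9^0.585
= 94 / 3.616
= 26.0 MPa

26.0


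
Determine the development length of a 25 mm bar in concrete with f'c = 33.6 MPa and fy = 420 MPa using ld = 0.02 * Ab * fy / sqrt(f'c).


Ab = pi * 25^2 / 4 = 490.874 mm2
ld = 0.02 * 490.874 * 420 / sqrt(33.6)
= 711.3 mm

711.3


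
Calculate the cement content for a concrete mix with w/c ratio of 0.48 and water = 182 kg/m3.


Cement = water / (w/c)
= 182 / 0.48
= 379.2 kg/m3

379.2


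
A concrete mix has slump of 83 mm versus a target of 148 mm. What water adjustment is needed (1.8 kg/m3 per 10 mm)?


Difference = 148 - 83 = 65 mm
Water adjustment = 65 * 1.8 / 10 = 11.7 kg/m3

11.7


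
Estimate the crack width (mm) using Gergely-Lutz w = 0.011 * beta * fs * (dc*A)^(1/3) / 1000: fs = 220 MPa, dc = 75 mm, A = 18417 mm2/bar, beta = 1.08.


w = 0.011 * beta * fs * (dc * A)^(1/3) / 1000
= 0.011 * 1.08 * 220 * (75 * 18417)^(1/3) / 1000
= 0.291 mm

0.291


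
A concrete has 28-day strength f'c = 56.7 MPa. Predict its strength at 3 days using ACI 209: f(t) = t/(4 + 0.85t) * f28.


f(3) = 3 / (4 + 0.85 * 3) * 56.7
= 3 / 6.55 * 56.7
= 25.97 MPa

25.97


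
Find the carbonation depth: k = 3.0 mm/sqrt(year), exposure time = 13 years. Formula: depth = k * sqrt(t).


depth = k * sqrt(t)
= 3.0 * sqrt(13)
= 10.82 mm

10.82


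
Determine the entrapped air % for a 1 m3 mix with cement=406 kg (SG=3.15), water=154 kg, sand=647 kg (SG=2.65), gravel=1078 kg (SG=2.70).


Vol cement = 406 / (3.15 * 1000) = 0.128889 m3
Vol water = 154 / 1000 = 0.154 m3
Vol sand = 647 / (2.65 * 1000) = 0.244151 m3
Vol gravel = 1078 / (2.70 * 1000) = 0.399259 m3
Total solid + water volume = 0.926299 m3
Air = (1 - 0.926299) * 100 = 7.37%

7.37


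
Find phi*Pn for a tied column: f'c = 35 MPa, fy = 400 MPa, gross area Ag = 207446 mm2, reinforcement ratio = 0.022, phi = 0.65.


Ast = rho * Ag = 0.022 * 207446 = 4563.812 mm2
phi*Pn = 0.65 * 0.80 * (0.85 * 35 * (207446 - 4563.812) + 400 * 4563.812) / 1000
= 4087.86 kN

4087.86


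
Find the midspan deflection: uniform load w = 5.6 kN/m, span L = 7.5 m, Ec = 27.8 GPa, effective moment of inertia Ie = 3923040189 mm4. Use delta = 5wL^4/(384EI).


Convert: L = 7.5 m = 7500 mm, Ec = 27.8 GPa = 27800 MPa
delta = 5 * 5.6 * 7500^4 / (384 * 27800 * 3923040189)
= 2.12 mm

2.12


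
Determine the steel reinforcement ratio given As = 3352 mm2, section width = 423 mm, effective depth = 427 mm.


rho = As / (b * d)
= 3352 / (423 * 427)
= 0.0186

0.0186


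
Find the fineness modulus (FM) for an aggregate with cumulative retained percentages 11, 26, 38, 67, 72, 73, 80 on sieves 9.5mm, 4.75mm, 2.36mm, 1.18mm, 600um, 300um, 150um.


FM = sum(cumulative % retained) / 100
= 367 / 100
= 3.67

3.67


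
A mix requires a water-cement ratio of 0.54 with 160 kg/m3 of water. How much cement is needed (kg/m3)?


Cement = water / (w/c)
= 160 / 0.54
= 296.3 kg/m3

296.3


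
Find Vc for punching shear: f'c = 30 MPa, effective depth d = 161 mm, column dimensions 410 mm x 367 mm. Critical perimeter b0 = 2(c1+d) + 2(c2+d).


b0 = 2*(410 + 161) + 2*(367 + 161) = 2198 mm
Vc = 0.33 * sqrt(30) * 2198 * 161 / 1000
= 639.63 kN

639.63


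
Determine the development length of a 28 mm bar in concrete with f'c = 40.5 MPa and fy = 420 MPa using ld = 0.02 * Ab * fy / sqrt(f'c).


Ab = pi * 28^2 / 4 = 615.752 mm2
ld = 0.02 * 615.752 * 420 / sqrt(40.5)
= 812.8 mm

812.8


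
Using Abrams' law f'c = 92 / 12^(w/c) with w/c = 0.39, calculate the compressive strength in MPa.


f'c = 92 / 12^0.39
= 92 / 2.636
= 34.91 MPa

34.91


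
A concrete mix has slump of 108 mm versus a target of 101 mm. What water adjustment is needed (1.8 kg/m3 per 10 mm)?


Difference = 101 - 108 = -7 mm
Water adjustment = -7 * 1.8 / 10 = -1.3 kg/m3

-1.3


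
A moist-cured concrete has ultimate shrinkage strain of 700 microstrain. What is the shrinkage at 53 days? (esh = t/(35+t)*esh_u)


esh(53) = 53 / (35 + 53) * 700
= 53 / 88 * 700
= 421.6 microstrain

421.6


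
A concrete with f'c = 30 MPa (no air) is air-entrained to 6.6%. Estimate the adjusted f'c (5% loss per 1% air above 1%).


Strength loss = (6.6 - 1) * 5 = 28.0%
f'c = 30 * (1 - 28.0/100)
= 21.6 MPa

21.6


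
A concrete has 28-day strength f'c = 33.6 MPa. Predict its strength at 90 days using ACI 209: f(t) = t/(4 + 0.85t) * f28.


f(90) = 90 / (4 + 0.85 * 90) * 33.6
= 90 / 80.5 * 33.6
= 37.57 MPa

37.57


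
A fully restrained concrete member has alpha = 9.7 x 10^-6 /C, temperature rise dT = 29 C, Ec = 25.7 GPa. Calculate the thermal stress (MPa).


sigma = alpha * dT * Ec
= 9.7e-6 * 29 * 25.7 * 1000
= 7.229 MPa

7.229


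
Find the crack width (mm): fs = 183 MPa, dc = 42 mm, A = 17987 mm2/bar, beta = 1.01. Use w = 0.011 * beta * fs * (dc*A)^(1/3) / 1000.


w = 0.011 * beta * fs * (dc * A)^(1/3) / 1000
= 0.011 * 1.01 * 183 * (42 * 17987)^(1/3) / 1000
= 0.185 mm

0.185


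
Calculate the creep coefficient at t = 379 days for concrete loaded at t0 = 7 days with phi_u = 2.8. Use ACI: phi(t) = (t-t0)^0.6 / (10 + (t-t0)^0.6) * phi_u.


dt = 379 - 7 = 372
phi = 372^0.6 / (10 + 372^0.6) * 2.8
= 2.176

2.176


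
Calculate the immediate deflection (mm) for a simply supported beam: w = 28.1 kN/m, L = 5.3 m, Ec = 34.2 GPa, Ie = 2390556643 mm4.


Convert: L = 5.3 m = 5300 mm, Ec = 34.2 GPa = 34200 MPa
delta = 5 * 28.1 * 5300^4 / (384 * 34200 * 2390556643)
= 3.53 mm

3.53


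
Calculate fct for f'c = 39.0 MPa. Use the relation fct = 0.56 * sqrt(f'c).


fct = 0.56 * sqrt(39.0)
= 0.56 * 6.245
= 3.497 MPa

3.497


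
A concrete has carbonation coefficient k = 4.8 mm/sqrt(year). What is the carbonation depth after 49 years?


depth = k * sqrt(t)
= 4.8 * sqrt(49)
= 33.6 mm

33.6


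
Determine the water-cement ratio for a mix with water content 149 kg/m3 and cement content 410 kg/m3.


w/c = water / cement
w/c = 149 / 410 = 0.363

0.363


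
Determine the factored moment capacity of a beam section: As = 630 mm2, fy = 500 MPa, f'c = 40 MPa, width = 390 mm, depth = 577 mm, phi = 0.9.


a = As * fy / (0.85 * f'c * b)
= 630 * 500 / (0.85 * 40 * 390)
= 23.7557 mm
Mn = As * fy * (d - a/2) / 10^6
= 178.0135 kN-m
phi*Mn = 0.9 * 178.0135 = 160.21 kN-m

160.21


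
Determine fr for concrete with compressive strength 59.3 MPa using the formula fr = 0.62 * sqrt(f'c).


fr = 0.62 * sqrt(59.3)
= 4.774 MPa

4.774


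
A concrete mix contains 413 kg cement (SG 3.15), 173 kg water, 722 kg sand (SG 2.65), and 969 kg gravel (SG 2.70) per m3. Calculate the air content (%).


Vol cement = 413 / (3.15 * 1000) = 0.131111 m3
Vol water = 173 / 1000 = 0.173 m3
Vol sand = 722 / (2.65 * 1000) = 0.272453 m3
Vol gravel = 969 / (2.70 * 1000) = 0.358889 m3
Total solid + water volume = 0.935453 m3
Air = (1 - 0.935453) * 100 = 6.45%

6.45


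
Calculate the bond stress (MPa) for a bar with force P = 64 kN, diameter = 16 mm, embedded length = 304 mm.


u = P / (pi * db * ld)
= 64 * 1000 / (pi * 16 * 304)
= 4.188 MPa

4.188


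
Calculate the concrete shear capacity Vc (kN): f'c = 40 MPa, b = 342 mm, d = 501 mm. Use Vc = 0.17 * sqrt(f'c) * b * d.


Vc = 0.17 * sqrt(40) * 342 * 501 / 1000
= 184.22 kN

184.22


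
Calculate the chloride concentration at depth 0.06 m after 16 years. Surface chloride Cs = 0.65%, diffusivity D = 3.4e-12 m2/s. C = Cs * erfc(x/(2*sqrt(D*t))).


t_seconds = 16 * 365.25 * 24 * 3600 = 504921600.0 s
arg = 0.06 / (2 * sqrt(3.4e-12 * 504921600.0))
= 0.7241
erfc(0.7241) = 0.3059
C = 0.65 * 0.3059 = 0.1988%

0.1988


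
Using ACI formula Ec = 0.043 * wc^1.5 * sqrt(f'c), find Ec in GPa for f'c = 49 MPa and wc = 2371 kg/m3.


Ec = 0.043 * 2371^1.5 * sqrt(49) / 1000
= 34.75 GPa

34.75


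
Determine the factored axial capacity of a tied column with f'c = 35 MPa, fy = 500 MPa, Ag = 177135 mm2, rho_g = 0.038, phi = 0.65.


Ast = rho * Ag = 0.038 * 177135 = 6731.13 mm2
phi*Pn = 0.65 * 0.80 * (0.85 * 35 * (177135 - 6731.13) + 500 * 6731.13) / 1000
= 4386.24 kN

4386.24


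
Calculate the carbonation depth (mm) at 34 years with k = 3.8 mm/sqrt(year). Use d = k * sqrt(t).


depth = k * sqrt(t)
= 3.8 * sqrt(34)
= 22.16 mm

22.16


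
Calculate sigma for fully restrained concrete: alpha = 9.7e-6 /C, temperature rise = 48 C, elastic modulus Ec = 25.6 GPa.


sigma = alpha * dT * Ec
= 9.7e-6 * 48 * 25.6 * 1000
= 11.919 MPa

11.919


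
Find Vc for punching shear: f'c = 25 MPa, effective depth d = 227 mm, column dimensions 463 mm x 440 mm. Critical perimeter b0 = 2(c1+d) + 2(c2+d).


b0 = 2*(463 + 227) + 2*(440 + 227) = 2714 mm
Vc = 0.33 * sqrt(25) * 2714 * 227 / 1000
= 1016.53 kN

1016.53


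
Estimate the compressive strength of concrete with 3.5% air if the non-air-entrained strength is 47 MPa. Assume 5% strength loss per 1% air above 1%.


Strength loss = (3.5 - 1) * 5 = 12.5%
f'c = 47 * (1 - 12.5/100)
= 41.12 MPa

41.12


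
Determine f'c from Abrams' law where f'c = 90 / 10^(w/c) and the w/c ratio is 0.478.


f'c = 90 / 10^0.478
= 90 / 3.006
= 29.94 MPa

29.94


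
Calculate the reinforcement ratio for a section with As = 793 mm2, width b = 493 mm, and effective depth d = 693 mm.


rho = As / (b * d)
= 793 / (493 * 693)
= 0.0023

0.0023


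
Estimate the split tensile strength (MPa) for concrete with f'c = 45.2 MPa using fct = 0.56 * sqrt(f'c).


fct = 0.56 * sqrt(45.2)
= 0.56 * 6.723
= 3.765 MPa

3.765


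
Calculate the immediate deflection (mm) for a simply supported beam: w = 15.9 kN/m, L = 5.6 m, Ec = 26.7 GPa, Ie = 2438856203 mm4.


Convert: L = 5.6 m = 5600 mm, Ec = 26.7 GPa = 26700 MPa
delta = 5 * 15.9 * 5600^4 / (384 * 26700 * 2438856203)
= 3.13 mm

3.13


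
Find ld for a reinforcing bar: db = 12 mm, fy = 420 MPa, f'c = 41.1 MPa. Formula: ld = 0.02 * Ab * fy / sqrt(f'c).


Ab = pi * 12^2 / 4 = 113.097 mm2
ld = 0.02 * 113.097 * 420 / sqrt(41.1)
= 148.2 mm

148.2


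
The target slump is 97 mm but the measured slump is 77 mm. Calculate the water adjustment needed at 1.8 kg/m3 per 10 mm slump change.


Difference = 97 - 77 = 20 mm
Water adjustment = 20 * 1.8 / 10 = 3.6 kg/m3

3.6


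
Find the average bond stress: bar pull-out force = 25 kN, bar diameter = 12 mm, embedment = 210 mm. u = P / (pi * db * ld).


u = P / (pi * db * ld)
= 25 * 1000 / (pi * 12 * 210)
= 3.158 MPa

3.158


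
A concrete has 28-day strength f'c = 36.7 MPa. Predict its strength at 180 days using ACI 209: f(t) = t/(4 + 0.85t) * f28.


f(180) = 180 / (4 + 0.85 * 180) * 36.7
= 180 / 157.0 * 36.7
= 42.08 MPa

42.08


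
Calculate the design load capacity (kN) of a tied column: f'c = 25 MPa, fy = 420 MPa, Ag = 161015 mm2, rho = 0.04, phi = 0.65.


Ast = rho * Ag = 0.04 * 161015 = 6440.6 mm2
phi*Pn = 0.65 * 0.80 * (0.85 * 25 * (161015 - 6440.6) + 420 * 6440.6) / 1000
= 3114.67 kN

3114.67


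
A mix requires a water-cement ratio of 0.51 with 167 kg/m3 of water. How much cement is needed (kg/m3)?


Cement = water / (w/c)
= 167 / 0.51
= 327.5 kg/m3

327.5


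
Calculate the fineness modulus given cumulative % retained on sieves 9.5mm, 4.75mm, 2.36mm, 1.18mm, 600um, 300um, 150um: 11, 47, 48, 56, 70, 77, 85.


FM = sum(cumulative % retained) / 100
= 394 / 100
= 3.94

3.94


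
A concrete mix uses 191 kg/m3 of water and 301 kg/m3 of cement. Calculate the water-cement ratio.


w/c = water / cement
w/c = 191 / 301 = 0.635

0.635


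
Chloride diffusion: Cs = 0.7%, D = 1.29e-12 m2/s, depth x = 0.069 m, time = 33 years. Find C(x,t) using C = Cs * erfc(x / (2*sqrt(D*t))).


t_seconds = 33 * 365.25 * 24 * 3600 = 1041400800.0 s
arg = 0.069 / (2 * sqrt(1.29e-12 * 1041400800.0))
= 0.9413
erfc(0.9413) = 0.1831
C = 0.7 * 0.1831 = 0.1282%

0.1282


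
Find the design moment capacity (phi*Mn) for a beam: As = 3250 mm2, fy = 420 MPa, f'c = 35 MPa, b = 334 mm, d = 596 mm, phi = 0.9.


a = As * fy / (0.85 * f'c * b)
= 3250 * 420 / (0.85 * 35 * 334)
= 137.3723 mm
Mn = As * fy * (d - a/2) / 10^6
= 719.7834 kN-m
phi*Mn = 0.9 * 719.7834 = 647.81 kN-m

647.81


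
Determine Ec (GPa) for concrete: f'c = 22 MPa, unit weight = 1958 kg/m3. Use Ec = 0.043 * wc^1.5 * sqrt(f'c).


Ec = 0.043 * 1958^1.5 * sqrt(22) / 1000
= 17.47 GPa

17.47


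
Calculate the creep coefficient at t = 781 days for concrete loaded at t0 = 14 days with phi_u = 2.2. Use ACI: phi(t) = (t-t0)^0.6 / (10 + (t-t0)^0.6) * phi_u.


dt = 781 - 14 = 767
phi = 767^0.6 / (10 + 767^0.6) * 2.2
= 1.855

1.855


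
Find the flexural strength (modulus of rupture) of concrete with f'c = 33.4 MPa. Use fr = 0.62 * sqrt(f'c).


fr = 0.62 * sqrt(33.4)
= 3.583 MPa

3.583


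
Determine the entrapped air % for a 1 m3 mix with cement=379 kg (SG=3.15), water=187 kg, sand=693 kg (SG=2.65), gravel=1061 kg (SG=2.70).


Vol cement = 379 / (3.15 * 1000) = 0.120317 m3
Vol water = 187 / 1000 = 0.187 m3
Vol sand = 693 / (2.65 * 1000) = 0.261509 m3
Vol gravel = 1061 / (2.70 * 1000) = 0.392963 m3
Total solid + water volume = 0.96179 m3
Air = (1 - 0.96179) * 100 = 3.82%

3.82


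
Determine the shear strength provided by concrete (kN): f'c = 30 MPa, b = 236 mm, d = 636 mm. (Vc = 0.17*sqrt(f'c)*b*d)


Vc = 0.17 * sqrt(30) * 236 * 636 / 1000
= 139.76 kN

139.76


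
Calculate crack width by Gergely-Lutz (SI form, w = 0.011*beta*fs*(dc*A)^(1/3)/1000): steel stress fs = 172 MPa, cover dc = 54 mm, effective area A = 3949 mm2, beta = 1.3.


w = 0.011 * beta * fs * (dc * A)^(1/3) / 1000
= 0.011 * 1.3 * 172 * (54 * 3949)^(1/3) / 1000
= 0.147 mm

0.147


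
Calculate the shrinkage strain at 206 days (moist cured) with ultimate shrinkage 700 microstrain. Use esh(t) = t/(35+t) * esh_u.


esh(206) = 206 / (35 + 206) * 700
= 206 / 241 * 700
= 598.3 microstrain

598.3


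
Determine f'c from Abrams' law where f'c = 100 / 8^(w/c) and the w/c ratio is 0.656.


f'c = 100 / 8^0.656
= 100 / 3.912
= 25.56 MPa

25.56


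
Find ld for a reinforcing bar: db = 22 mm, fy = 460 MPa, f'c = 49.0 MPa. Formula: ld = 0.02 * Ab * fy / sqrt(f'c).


Ab = pi * 22^2 / 4 = 380.133 mm2
ld = 0.02 * 380.133 * 460 / sqrt(49.0)
= 499.6 mm

499.6


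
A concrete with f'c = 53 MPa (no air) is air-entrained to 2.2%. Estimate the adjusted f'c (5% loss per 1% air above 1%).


Strength loss = (2.2 - 1) * 5 = 6.0%
f'c = 53 * (1 - 6.0/100)
= 49.82 MPa

49.82


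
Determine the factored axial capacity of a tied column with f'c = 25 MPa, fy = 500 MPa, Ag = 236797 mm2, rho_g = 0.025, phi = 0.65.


Ast = rho * Ag = 0.025 * 236797 = 5919.925 mm2
phi*Pn = 0.65 * 0.80 * (0.85 * 25 * (236797 - 5919.925) + 500 * 5919.925) / 1000
= 4090.37 kN

4090.37


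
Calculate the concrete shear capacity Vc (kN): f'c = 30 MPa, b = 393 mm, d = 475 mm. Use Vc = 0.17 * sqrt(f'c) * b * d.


Vc = 0.17 * sqrt(30) * 393 * 475 / 1000
= 173.82 kN

173.82


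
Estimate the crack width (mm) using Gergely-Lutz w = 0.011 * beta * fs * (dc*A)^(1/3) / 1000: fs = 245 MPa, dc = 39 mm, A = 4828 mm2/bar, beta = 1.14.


w = 0.011 * beta * fs * (dc * A)^(1/3) / 1000
= 0.011 * 1.14 * 245 * (39 * 4828)^(1/3) / 1000
= 0.176 mm

0.176


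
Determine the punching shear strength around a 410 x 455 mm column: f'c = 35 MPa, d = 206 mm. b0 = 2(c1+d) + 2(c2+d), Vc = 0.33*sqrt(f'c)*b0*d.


b0 = 2*(410 + 206) + 2*(455 + 206) = 2554 mm
Vc = 0.33 * sqrt(35) * 2554 * 206 / 1000
= 1027.16 kN

1027.16


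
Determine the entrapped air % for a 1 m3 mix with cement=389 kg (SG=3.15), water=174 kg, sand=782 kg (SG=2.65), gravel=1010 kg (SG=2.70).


Vol cement = 389 / (3.15 * 1000) = 0.123492 m3
Vol water = 174 / 1000 = 0.174 m3
Vol sand = 782 / (2.65 * 1000) = 0.295094 m3
Vol gravel = 1010 / (2.70 * 1000) = 0.374074 m3
Total solid + water volume = 0.96666 m3
Air = (1 - 0.96666) * 100 = 3.33%

3.33


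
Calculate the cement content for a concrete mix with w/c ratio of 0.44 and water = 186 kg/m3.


Cement = water / (w/c)
= 186 / 0.44
= 422.7 kg/m3

422.7


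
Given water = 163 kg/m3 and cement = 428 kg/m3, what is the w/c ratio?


w/c = water / cement
w/c = 163 / 428 = 0.381

0.381


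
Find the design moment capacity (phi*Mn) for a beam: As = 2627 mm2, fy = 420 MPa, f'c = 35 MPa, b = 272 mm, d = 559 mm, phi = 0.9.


a = As * fy / (0.85 * f'c * b)
= 2627 * 420 / (0.85 * 35 * 272)
= 136.3495 mm
Mn = As * fy * (d - a/2) / 10^6
= 541.5471 kN-m
phi*Mn = 0.9 * 541.5471 = 487.39 kN-m

487.39


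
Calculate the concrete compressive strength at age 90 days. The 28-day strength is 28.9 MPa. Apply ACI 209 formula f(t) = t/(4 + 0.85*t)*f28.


f(90) = 90 / (4 + 0.85 * 90) * 28.9
= 90 / 80.5 * 28.9
= 32.31 MPa

32.31


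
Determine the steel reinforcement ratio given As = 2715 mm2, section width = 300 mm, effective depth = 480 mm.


rho = As / (b * d)
= 2715 / (300 * 480)
= 0.0189

0.0189


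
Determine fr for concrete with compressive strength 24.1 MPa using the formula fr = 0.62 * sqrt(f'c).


fr = 0.62 * sqrt(24.1)
= 3.044 MPa

3.044


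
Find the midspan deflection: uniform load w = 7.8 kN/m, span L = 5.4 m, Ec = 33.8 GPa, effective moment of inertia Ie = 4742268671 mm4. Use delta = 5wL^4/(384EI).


Convert: L = 5.4 m = 5400 mm, Ec = 33.8 GPa = 33800 MPa
delta = 5 * 7.8 * 5400^4 / (384 * 33800 * 4742268671)
= 0.54 mm

0.54


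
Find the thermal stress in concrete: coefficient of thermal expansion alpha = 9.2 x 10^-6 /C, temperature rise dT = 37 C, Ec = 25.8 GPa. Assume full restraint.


sigma = alpha * dT * Ec
= 9.2e-6 * 37 * 25.8 * 1000
= 8.782 MPa

8.782


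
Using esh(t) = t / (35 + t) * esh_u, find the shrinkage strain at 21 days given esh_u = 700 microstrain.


esh(21) = 21 / (35 + 21) * 700
= 21 / 56 * 700
= 262.5 microstrain

262.5


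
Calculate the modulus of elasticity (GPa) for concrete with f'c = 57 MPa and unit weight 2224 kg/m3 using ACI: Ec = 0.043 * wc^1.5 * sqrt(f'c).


Ec = 0.043 * 2224^1.5 * sqrt(57) / 1000
= 34.05 GPa

34.05


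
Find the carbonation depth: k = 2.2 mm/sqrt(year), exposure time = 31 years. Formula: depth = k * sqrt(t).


depth = k * sqrt(t)
= 2.2 * sqrt(31)
= 12.25 mm

12.25


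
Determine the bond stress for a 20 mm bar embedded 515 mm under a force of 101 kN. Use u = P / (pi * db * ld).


u = P / (pi * db * ld)
= 101 * 1000 / (pi * 20 * 515)
= 3.121 MPa

3.121


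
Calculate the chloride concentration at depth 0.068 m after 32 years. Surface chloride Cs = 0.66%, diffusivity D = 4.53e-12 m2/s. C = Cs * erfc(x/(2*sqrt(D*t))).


t_seconds = 32 * 365.25 * 24 * 3600 = 1009843200.0 s
arg = 0.068 / (2 * sqrt(4.53e-12 * 1009843200.0))
= 0.5027
erfc(0.5027) = 0.4771
C = 0.66 * 0.4771 = 0.3149%

0.3149


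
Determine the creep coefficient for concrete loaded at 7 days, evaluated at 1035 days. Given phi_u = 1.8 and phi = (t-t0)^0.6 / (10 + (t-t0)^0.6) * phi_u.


dt = 1035 - 7 = 1028
phi = 1028^0.6 / (10 + 1028^0.6) * 1.8
= 1.557

1.557


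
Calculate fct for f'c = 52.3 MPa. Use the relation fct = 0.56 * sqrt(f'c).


fct = 0.56 * sqrt(52.3)
= 0.56 * 7.232
= 4.05 MPa

4.05


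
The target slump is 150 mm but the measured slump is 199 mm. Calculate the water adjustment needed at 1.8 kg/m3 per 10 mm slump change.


Difference = 150 - 199 = -49 mm
Water adjustment = -49 * 1.8 / 10 = -8.8 kg/m3

-8.8


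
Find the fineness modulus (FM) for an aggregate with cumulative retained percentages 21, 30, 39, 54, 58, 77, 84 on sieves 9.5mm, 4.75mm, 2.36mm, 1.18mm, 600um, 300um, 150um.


FM = sum(cumulative % retained) / 100
= 363 / 100
= 3.63

3.63


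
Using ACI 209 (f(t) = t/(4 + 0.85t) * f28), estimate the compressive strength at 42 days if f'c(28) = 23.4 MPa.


f(42) = 42 / (4 + 0.85 * 42) * 23.4
= 42 / 39.7 * 23.4
= 24.76 MPa

24.76


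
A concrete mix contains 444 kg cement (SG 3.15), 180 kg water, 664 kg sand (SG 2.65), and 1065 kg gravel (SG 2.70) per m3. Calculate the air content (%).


Vol cement = 444 / (3.15 * 1000) = 0.140952 m3
Vol water = 180 / 1000 = 0.18 m3
Vol sand = 664 / (2.65 * 1000) = 0.250566 m3
Vol gravel = 1065 / (2.70 * 1000) = 0.394444 m3
Total solid + water volume = 0.965963 m3
Air = (1 - 0.965963) * 100 = 3.4%

3.4


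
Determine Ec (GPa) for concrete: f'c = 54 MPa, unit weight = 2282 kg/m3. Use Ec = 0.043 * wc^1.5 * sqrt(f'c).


Ec = 0.043 * 2282^1.5 * sqrt(54) / 1000
= 34.45 GPa

34.45


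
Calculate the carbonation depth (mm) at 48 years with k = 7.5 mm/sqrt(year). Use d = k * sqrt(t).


depth = k * sqrt(t)
= 7.5 * sqrt(48)
= 51.96 mm

51.96


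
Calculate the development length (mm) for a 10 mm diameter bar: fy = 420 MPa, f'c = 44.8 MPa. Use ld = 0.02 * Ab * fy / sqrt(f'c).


Ab = pi * 10^2 / 4 = 78.54 mm2
ld = 0.02 * 78.54 * 420 / sqrt(44.8)
= 98.6 mm

98.6


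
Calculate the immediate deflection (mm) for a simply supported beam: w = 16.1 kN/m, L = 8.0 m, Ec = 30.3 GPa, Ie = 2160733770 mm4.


Convert: L = 8.0 m = 8000 mm, Ec = 30.3 GPa = 30300 MPa
delta = 5 * 16.1 * 8000^4 / (384 * 30300 * 2160733770)
= 13.12 mm

13.12


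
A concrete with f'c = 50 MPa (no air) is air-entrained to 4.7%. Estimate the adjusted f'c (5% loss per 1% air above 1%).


Strength loss = (4.7 - 1) * 5 = 18.5%
f'c = 50 * (1 - 18.5/100)
= 40.75 MPa

40.75


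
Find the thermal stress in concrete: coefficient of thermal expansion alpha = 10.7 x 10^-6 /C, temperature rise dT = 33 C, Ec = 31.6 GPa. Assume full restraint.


sigma = alpha * dT * Ec
= 10.7e-6 * 33 * 31.6 * 1000
= 11.158 MPa

11.158


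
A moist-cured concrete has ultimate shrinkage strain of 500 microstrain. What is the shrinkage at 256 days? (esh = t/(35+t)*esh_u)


esh(256) = 256 / (35 + 256) * 500
= 256 / 291 * 500
= 439.9 microstrain

439.9


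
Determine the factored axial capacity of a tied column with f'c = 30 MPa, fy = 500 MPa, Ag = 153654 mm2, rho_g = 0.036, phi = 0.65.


Ast = rho * Ag = 0.036 * 153654 = 5531.544 mm2
phi*Pn = 0.65 * 0.80 * (0.85 * 30 * (153654 - 5531.544) + 500 * 5531.544) / 1000
= 3402.31 kN

3402.31


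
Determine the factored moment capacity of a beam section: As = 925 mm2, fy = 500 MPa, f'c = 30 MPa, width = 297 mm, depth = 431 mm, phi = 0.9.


a = As * fy / (0.85 * f'c * b)
= 925 * 500 / (0.85 * 30 * 297)
= 61.0682 mm
Mn = As * fy * (d - a/2) / 10^6
= 185.2155 kN-m
phi*Mn = 0.9 * 185.2155 = 166.69 kN-m

166.69


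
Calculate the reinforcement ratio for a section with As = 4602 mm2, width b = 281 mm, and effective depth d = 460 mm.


rho = As / (b * d)
= 4602 / (281 * 460)
= 0.0356

0.0356


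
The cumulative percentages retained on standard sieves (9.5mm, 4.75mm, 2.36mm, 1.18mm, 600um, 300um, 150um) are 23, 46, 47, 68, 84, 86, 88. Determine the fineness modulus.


FM = sum(cumulative % retained) / 100
= 442 / 100
= 4.42

4.42


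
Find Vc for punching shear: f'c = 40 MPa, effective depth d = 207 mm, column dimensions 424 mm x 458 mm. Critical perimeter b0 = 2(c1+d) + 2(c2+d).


b0 = 2*(424 + 207) + 2*(458 + 207) = 2592 mm
Vc = 0.33 * sqrt(40) * 2592 * 207 / 1000
= 1119.82 kN

1119.82


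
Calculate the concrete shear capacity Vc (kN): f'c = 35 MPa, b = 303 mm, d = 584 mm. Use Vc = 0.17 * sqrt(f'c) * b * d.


Vc = 0.17 * sqrt(35) * 303 * 584 / 1000
= 177.97 kN

177.97


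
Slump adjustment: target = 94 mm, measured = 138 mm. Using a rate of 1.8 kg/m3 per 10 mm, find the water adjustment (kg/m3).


Difference = 94 - 138 = -44 mm
Water adjustment = -44 * 1.8 / 10 = -7.9 kg/m3

-7.9
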